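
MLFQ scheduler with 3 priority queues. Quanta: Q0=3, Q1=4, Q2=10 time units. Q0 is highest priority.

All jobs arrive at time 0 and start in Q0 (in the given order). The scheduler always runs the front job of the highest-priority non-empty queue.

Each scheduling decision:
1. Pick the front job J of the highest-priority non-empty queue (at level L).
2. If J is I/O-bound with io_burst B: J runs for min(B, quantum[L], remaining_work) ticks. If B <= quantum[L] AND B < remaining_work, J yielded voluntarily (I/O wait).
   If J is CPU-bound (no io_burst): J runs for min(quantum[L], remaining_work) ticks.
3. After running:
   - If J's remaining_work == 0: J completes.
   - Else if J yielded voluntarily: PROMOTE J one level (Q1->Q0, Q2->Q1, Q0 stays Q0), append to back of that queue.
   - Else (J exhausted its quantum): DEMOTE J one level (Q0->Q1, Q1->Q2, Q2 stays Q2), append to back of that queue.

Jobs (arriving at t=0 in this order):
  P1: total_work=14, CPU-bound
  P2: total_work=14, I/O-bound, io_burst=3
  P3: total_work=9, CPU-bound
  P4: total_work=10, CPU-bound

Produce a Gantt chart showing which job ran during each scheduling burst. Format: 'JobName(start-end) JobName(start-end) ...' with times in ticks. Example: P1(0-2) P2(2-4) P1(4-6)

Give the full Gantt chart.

t=0-3: P1@Q0 runs 3, rem=11, quantum used, demote→Q1. Q0=[P2,P3,P4] Q1=[P1] Q2=[]
t=3-6: P2@Q0 runs 3, rem=11, I/O yield, promote→Q0. Q0=[P3,P4,P2] Q1=[P1] Q2=[]
t=6-9: P3@Q0 runs 3, rem=6, quantum used, demote→Q1. Q0=[P4,P2] Q1=[P1,P3] Q2=[]
t=9-12: P4@Q0 runs 3, rem=7, quantum used, demote→Q1. Q0=[P2] Q1=[P1,P3,P4] Q2=[]
t=12-15: P2@Q0 runs 3, rem=8, I/O yield, promote→Q0. Q0=[P2] Q1=[P1,P3,P4] Q2=[]
t=15-18: P2@Q0 runs 3, rem=5, I/O yield, promote→Q0. Q0=[P2] Q1=[P1,P3,P4] Q2=[]
t=18-21: P2@Q0 runs 3, rem=2, I/O yield, promote→Q0. Q0=[P2] Q1=[P1,P3,P4] Q2=[]
t=21-23: P2@Q0 runs 2, rem=0, completes. Q0=[] Q1=[P1,P3,P4] Q2=[]
t=23-27: P1@Q1 runs 4, rem=7, quantum used, demote→Q2. Q0=[] Q1=[P3,P4] Q2=[P1]
t=27-31: P3@Q1 runs 4, rem=2, quantum used, demote→Q2. Q0=[] Q1=[P4] Q2=[P1,P3]
t=31-35: P4@Q1 runs 4, rem=3, quantum used, demote→Q2. Q0=[] Q1=[] Q2=[P1,P3,P4]
t=35-42: P1@Q2 runs 7, rem=0, completes. Q0=[] Q1=[] Q2=[P3,P4]
t=42-44: P3@Q2 runs 2, rem=0, completes. Q0=[] Q1=[] Q2=[P4]
t=44-47: P4@Q2 runs 3, rem=0, completes. Q0=[] Q1=[] Q2=[]

Answer: P1(0-3) P2(3-6) P3(6-9) P4(9-12) P2(12-15) P2(15-18) P2(18-21) P2(21-23) P1(23-27) P3(27-31) P4(31-35) P1(35-42) P3(42-44) P4(44-47)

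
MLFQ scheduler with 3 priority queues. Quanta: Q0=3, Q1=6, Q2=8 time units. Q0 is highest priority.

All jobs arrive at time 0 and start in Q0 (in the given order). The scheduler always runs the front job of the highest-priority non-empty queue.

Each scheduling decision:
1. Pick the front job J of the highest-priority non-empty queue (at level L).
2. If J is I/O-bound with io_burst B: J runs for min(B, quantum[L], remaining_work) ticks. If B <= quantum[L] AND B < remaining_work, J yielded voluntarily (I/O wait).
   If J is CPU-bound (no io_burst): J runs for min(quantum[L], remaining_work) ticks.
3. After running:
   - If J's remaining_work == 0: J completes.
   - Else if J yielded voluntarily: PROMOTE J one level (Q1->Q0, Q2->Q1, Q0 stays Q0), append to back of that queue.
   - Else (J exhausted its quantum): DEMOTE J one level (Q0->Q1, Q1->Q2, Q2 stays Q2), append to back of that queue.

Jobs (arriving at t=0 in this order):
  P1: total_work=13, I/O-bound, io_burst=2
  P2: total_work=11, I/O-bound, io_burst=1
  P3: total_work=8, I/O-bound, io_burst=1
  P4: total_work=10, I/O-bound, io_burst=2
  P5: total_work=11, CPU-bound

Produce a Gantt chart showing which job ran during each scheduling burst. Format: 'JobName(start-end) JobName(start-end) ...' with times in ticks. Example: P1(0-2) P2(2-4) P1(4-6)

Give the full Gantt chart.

Answer: P1(0-2) P2(2-3) P3(3-4) P4(4-6) P5(6-9) P1(9-11) P2(11-12) P3(12-13) P4(13-15) P1(15-17) P2(17-18) P3(18-19) P4(19-21) P1(21-23) P2(23-24) P3(24-25) P4(25-27) P1(27-29) P2(29-30) P3(30-31) P4(31-33) P1(33-35) P2(35-36) P3(36-37) P1(37-38) P2(38-39) P3(39-40) P2(40-41) P3(41-42) P2(42-43) P2(43-44) P2(44-45) P5(45-51) P5(51-53)

Derivation:
t=0-2: P1@Q0 runs 2, rem=11, I/O yield, promote→Q0. Q0=[P2,P3,P4,P5,P1] Q1=[] Q2=[]
t=2-3: P2@Q0 runs 1, rem=10, I/O yield, promote→Q0. Q0=[P3,P4,P5,P1,P2] Q1=[] Q2=[]
t=3-4: P3@Q0 runs 1, rem=7, I/O yield, promote→Q0. Q0=[P4,P5,P1,P2,P3] Q1=[] Q2=[]
t=4-6: P4@Q0 runs 2, rem=8, I/O yield, promote→Q0. Q0=[P5,P1,P2,P3,P4] Q1=[] Q2=[]
t=6-9: P5@Q0 runs 3, rem=8, quantum used, demote→Q1. Q0=[P1,P2,P3,P4] Q1=[P5] Q2=[]
t=9-11: P1@Q0 runs 2, rem=9, I/O yield, promote→Q0. Q0=[P2,P3,P4,P1] Q1=[P5] Q2=[]
t=11-12: P2@Q0 runs 1, rem=9, I/O yield, promote→Q0. Q0=[P3,P4,P1,P2] Q1=[P5] Q2=[]
t=12-13: P3@Q0 runs 1, rem=6, I/O yield, promote→Q0. Q0=[P4,P1,P2,P3] Q1=[P5] Q2=[]
t=13-15: P4@Q0 runs 2, rem=6, I/O yield, promote→Q0. Q0=[P1,P2,P3,P4] Q1=[P5] Q2=[]
t=15-17: P1@Q0 runs 2, rem=7, I/O yield, promote→Q0. Q0=[P2,P3,P4,P1] Q1=[P5] Q2=[]
t=17-18: P2@Q0 runs 1, rem=8, I/O yield, promote→Q0. Q0=[P3,P4,P1,P2] Q1=[P5] Q2=[]
t=18-19: P3@Q0 runs 1, rem=5, I/O yield, promote→Q0. Q0=[P4,P1,P2,P3] Q1=[P5] Q2=[]
t=19-21: P4@Q0 runs 2, rem=4, I/O yield, promote→Q0. Q0=[P1,P2,P3,P4] Q1=[P5] Q2=[]
t=21-23: P1@Q0 runs 2, rem=5, I/O yield, promote→Q0. Q0=[P2,P3,P4,P1] Q1=[P5] Q2=[]
t=23-24: P2@Q0 runs 1, rem=7, I/O yield, promote→Q0. Q0=[P3,P4,P1,P2] Q1=[P5] Q2=[]
t=24-25: P3@Q0 runs 1, rem=4, I/O yield, promote→Q0. Q0=[P4,P1,P2,P3] Q1=[P5] Q2=[]
t=25-27: P4@Q0 runs 2, rem=2, I/O yield, promote→Q0. Q0=[P1,P2,P3,P4] Q1=[P5] Q2=[]
t=27-29: P1@Q0 runs 2, rem=3, I/O yield, promote→Q0. Q0=[P2,P3,P4,P1] Q1=[P5] Q2=[]
t=29-30: P2@Q0 runs 1, rem=6, I/O yield, promote→Q0. Q0=[P3,P4,P1,P2] Q1=[P5] Q2=[]
t=30-31: P3@Q0 runs 1, rem=3, I/O yield, promote→Q0. Q0=[P4,P1,P2,P3] Q1=[P5] Q2=[]
t=31-33: P4@Q0 runs 2, rem=0, completes. Q0=[P1,P2,P3] Q1=[P5] Q2=[]
t=33-35: P1@Q0 runs 2, rem=1, I/O yield, promote→Q0. Q0=[P2,P3,P1] Q1=[P5] Q2=[]
t=35-36: P2@Q0 runs 1, rem=5, I/O yield, promote→Q0. Q0=[P3,P1,P2] Q1=[P5] Q2=[]
t=36-37: P3@Q0 runs 1, rem=2, I/O yield, promote→Q0. Q0=[P1,P2,P3] Q1=[P5] Q2=[]
t=37-38: P1@Q0 runs 1, rem=0, completes. Q0=[P2,P3] Q1=[P5] Q2=[]
t=38-39: P2@Q0 runs 1, rem=4, I/O yield, promote→Q0. Q0=[P3,P2] Q1=[P5] Q2=[]
t=39-40: P3@Q0 runs 1, rem=1, I/O yield, promote→Q0. Q0=[P2,P3] Q1=[P5] Q2=[]
t=40-41: P2@Q0 runs 1, rem=3, I/O yield, promote→Q0. Q0=[P3,P2] Q1=[P5] Q2=[]
t=41-42: P3@Q0 runs 1, rem=0, completes. Q0=[P2] Q1=[P5] Q2=[]
t=42-43: P2@Q0 runs 1, rem=2, I/O yield, promote→Q0. Q0=[P2] Q1=[P5] Q2=[]
t=43-44: P2@Q0 runs 1, rem=1, I/O yield, promote→Q0. Q0=[P2] Q1=[P5] Q2=[]
t=44-45: P2@Q0 runs 1, rem=0, completes. Q0=[] Q1=[P5] Q2=[]
t=45-51: P5@Q1 runs 6, rem=2, quantum used, demote→Q2. Q0=[] Q1=[] Q2=[P5]
t=51-53: P5@Q2 runs 2, rem=0, completes. Q0=[] Q1=[] Q2=[]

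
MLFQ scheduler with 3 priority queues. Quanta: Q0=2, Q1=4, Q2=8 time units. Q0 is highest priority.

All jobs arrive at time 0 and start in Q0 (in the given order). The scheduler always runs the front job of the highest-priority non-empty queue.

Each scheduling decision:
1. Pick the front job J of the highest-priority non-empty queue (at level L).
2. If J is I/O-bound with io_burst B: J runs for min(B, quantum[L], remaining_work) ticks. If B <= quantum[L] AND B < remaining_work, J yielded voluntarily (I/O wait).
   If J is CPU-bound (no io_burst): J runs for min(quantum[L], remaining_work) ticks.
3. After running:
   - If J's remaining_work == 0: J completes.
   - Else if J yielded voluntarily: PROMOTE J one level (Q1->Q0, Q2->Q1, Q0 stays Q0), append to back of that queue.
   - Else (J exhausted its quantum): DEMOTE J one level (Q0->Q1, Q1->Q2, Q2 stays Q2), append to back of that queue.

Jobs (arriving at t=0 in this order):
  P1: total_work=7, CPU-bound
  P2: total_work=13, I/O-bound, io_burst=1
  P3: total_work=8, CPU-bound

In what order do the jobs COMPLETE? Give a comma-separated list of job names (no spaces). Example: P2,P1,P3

Answer: P2,P1,P3

Derivation:
t=0-2: P1@Q0 runs 2, rem=5, quantum used, demote→Q1. Q0=[P2,P3] Q1=[P1] Q2=[]
t=2-3: P2@Q0 runs 1, rem=12, I/O yield, promote→Q0. Q0=[P3,P2] Q1=[P1] Q2=[]
t=3-5: P3@Q0 runs 2, rem=6, quantum used, demote→Q1. Q0=[P2] Q1=[P1,P3] Q2=[]
t=5-6: P2@Q0 runs 1, rem=11, I/O yield, promote→Q0. Q0=[P2] Q1=[P1,P3] Q2=[]
t=6-7: P2@Q0 runs 1, rem=10, I/O yield, promote→Q0. Q0=[P2] Q1=[P1,P3] Q2=[]
t=7-8: P2@Q0 runs 1, rem=9, I/O yield, promote→Q0. Q0=[P2] Q1=[P1,P3] Q2=[]
t=8-9: P2@Q0 runs 1, rem=8, I/O yield, promote→Q0. Q0=[P2] Q1=[P1,P3] Q2=[]
t=9-10: P2@Q0 runs 1, rem=7, I/O yield, promote→Q0. Q0=[P2] Q1=[P1,P3] Q2=[]
t=10-11: P2@Q0 runs 1, rem=6, I/O yield, promote→Q0. Q0=[P2] Q1=[P1,P3] Q2=[]
t=11-12: P2@Q0 runs 1, rem=5, I/O yield, promote→Q0. Q0=[P2] Q1=[P1,P3] Q2=[]
t=12-13: P2@Q0 runs 1, rem=4, I/O yield, promote→Q0. Q0=[P2] Q1=[P1,P3] Q2=[]
t=13-14: P2@Q0 runs 1, rem=3, I/O yield, promote→Q0. Q0=[P2] Q1=[P1,P3] Q2=[]
t=14-15: P2@Q0 runs 1, rem=2, I/O yield, promote→Q0. Q0=[P2] Q1=[P1,P3] Q2=[]
t=15-16: P2@Q0 runs 1, rem=1, I/O yield, promote→Q0. Q0=[P2] Q1=[P1,P3] Q2=[]
t=16-17: P2@Q0 runs 1, rem=0, completes. Q0=[] Q1=[P1,P3] Q2=[]
t=17-21: P1@Q1 runs 4, rem=1, quantum used, demote→Q2. Q0=[] Q1=[P3] Q2=[P1]
t=21-25: P3@Q1 runs 4, rem=2, quantum used, demote→Q2. Q0=[] Q1=[] Q2=[P1,P3]
t=25-26: P1@Q2 runs 1, rem=0, completes. Q0=[] Q1=[] Q2=[P3]
t=26-28: P3@Q2 runs 2, rem=0, completes. Q0=[] Q1=[] Q2=[]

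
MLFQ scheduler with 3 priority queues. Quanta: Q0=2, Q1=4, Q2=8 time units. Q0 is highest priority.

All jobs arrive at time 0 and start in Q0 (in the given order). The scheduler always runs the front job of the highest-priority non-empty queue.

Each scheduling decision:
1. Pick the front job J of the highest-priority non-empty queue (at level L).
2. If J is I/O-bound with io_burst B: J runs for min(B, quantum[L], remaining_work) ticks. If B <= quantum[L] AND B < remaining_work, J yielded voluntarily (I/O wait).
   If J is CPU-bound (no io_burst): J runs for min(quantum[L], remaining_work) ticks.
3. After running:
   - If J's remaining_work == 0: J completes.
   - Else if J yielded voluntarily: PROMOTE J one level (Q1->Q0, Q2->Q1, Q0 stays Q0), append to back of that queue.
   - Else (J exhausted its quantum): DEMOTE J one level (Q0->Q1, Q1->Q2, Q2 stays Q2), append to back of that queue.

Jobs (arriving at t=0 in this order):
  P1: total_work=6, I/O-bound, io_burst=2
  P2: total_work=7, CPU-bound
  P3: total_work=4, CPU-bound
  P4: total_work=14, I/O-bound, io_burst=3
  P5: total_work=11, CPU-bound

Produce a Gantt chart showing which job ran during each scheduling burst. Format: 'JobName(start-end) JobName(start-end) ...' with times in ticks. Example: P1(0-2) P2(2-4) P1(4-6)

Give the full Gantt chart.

Answer: P1(0-2) P2(2-4) P3(4-6) P4(6-8) P5(8-10) P1(10-12) P1(12-14) P2(14-18) P3(18-20) P4(20-23) P4(23-25) P5(25-29) P4(29-32) P4(32-34) P4(34-36) P2(36-37) P5(37-42)

Derivation:
t=0-2: P1@Q0 runs 2, rem=4, I/O yield, promote→Q0. Q0=[P2,P3,P4,P5,P1] Q1=[] Q2=[]
t=2-4: P2@Q0 runs 2, rem=5, quantum used, demote→Q1. Q0=[P3,P4,P5,P1] Q1=[P2] Q2=[]
t=4-6: P3@Q0 runs 2, rem=2, quantum used, demote→Q1. Q0=[P4,P5,P1] Q1=[P2,P3] Q2=[]
t=6-8: P4@Q0 runs 2, rem=12, quantum used, demote→Q1. Q0=[P5,P1] Q1=[P2,P3,P4] Q2=[]
t=8-10: P5@Q0 runs 2, rem=9, quantum used, demote→Q1. Q0=[P1] Q1=[P2,P3,P4,P5] Q2=[]
t=10-12: P1@Q0 runs 2, rem=2, I/O yield, promote→Q0. Q0=[P1] Q1=[P2,P3,P4,P5] Q2=[]
t=12-14: P1@Q0 runs 2, rem=0, completes. Q0=[] Q1=[P2,P3,P4,P5] Q2=[]
t=14-18: P2@Q1 runs 4, rem=1, quantum used, demote→Q2. Q0=[] Q1=[P3,P4,P5] Q2=[P2]
t=18-20: P3@Q1 runs 2, rem=0, completes. Q0=[] Q1=[P4,P5] Q2=[P2]
t=20-23: P4@Q1 runs 3, rem=9, I/O yield, promote→Q0. Q0=[P4] Q1=[P5] Q2=[P2]
t=23-25: P4@Q0 runs 2, rem=7, quantum used, demote→Q1. Q0=[] Q1=[P5,P4] Q2=[P2]
t=25-29: P5@Q1 runs 4, rem=5, quantum used, demote→Q2. Q0=[] Q1=[P4] Q2=[P2,P5]
t=29-32: P4@Q1 runs 3, rem=4, I/O yield, promote→Q0. Q0=[P4] Q1=[] Q2=[P2,P5]
t=32-34: P4@Q0 runs 2, rem=2, quantum used, demote→Q1. Q0=[] Q1=[P4] Q2=[P2,P5]
t=34-36: P4@Q1 runs 2, rem=0, completes. Q0=[] Q1=[] Q2=[P2,P5]
t=36-37: P2@Q2 runs 1, rem=0, completes. Q0=[] Q1=[] Q2=[P5]
t=37-42: P5@Q2 runs 5, rem=0, completes. Q0=[] Q1=[] Q2=[]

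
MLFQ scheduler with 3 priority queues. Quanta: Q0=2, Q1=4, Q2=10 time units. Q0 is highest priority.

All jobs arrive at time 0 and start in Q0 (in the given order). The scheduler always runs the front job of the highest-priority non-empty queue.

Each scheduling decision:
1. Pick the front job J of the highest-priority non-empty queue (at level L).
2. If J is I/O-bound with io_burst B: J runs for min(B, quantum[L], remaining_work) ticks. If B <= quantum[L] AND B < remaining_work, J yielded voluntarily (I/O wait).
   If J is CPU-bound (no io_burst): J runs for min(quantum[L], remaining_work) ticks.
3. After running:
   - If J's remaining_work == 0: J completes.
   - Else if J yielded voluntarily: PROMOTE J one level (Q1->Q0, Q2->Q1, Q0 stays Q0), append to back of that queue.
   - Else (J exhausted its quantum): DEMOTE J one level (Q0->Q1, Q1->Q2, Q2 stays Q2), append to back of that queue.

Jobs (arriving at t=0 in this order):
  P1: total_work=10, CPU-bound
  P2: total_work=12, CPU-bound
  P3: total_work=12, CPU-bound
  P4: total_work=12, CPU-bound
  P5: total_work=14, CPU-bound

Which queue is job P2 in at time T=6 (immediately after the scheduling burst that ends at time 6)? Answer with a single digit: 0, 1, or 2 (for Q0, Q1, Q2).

Answer: 1

Derivation:
t=0-2: P1@Q0 runs 2, rem=8, quantum used, demote→Q1. Q0=[P2,P3,P4,P5] Q1=[P1] Q2=[]
t=2-4: P2@Q0 runs 2, rem=10, quantum used, demote→Q1. Q0=[P3,P4,P5] Q1=[P1,P2] Q2=[]
t=4-6: P3@Q0 runs 2, rem=10, quantum used, demote→Q1. Q0=[P4,P5] Q1=[P1,P2,P3] Q2=[]
t=6-8: P4@Q0 runs 2, rem=10, quantum used, demote→Q1. Q0=[P5] Q1=[P1,P2,P3,P4] Q2=[]
t=8-10: P5@Q0 runs 2, rem=12, quantum used, demote→Q1. Q0=[] Q1=[P1,P2,P3,P4,P5] Q2=[]
t=10-14: P1@Q1 runs 4, rem=4, quantum used, demote→Q2. Q0=[] Q1=[P2,P3,P4,P5] Q2=[P1]
t=14-18: P2@Q1 runs 4, rem=6, quantum used, demote→Q2. Q0=[] Q1=[P3,P4,P5] Q2=[P1,P2]
t=18-22: P3@Q1 runs 4, rem=6, quantum used, demote→Q2. Q0=[] Q1=[P4,P5] Q2=[P1,P2,P3]
t=22-26: P4@Q1 runs 4, rem=6, quantum used, demote→Q2. Q0=[] Q1=[P5] Q2=[P1,P2,P3,P4]
t=26-30: P5@Q1 runs 4, rem=8, quantum used, demote→Q2. Q0=[] Q1=[] Q2=[P1,P2,P3,P4,P5]
t=30-34: P1@Q2 runs 4, rem=0, completes. Q0=[] Q1=[] Q2=[P2,P3,P4,P5]
t=34-40: P2@Q2 runs 6, rem=0, completes. Q0=[] Q1=[] Q2=[P3,P4,P5]
t=40-46: P3@Q2 runs 6, rem=0, completes. Q0=[] Q1=[] Q2=[P4,P5]
t=46-52: P4@Q2 runs 6, rem=0, completes. Q0=[] Q1=[] Q2=[P5]
t=52-60: P5@Q2 runs 8, rem=0, completes. Q0=[] Q1=[] Q2=[]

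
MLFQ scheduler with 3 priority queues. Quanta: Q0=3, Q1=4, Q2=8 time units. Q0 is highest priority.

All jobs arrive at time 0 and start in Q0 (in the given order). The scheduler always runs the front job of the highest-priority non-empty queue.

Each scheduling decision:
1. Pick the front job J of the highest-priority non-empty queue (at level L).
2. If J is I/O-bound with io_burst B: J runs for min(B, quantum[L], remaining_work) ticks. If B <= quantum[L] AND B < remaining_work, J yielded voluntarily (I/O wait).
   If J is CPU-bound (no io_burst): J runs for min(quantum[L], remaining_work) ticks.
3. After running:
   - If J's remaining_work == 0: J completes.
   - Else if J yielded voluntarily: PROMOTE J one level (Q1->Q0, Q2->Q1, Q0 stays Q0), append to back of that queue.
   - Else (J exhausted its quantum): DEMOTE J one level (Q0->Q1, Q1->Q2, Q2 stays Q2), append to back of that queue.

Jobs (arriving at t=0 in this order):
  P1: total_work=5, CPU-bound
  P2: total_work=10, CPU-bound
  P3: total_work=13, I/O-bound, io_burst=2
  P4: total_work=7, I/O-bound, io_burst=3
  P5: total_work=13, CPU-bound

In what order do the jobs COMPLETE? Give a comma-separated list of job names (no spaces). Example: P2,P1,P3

t=0-3: P1@Q0 runs 3, rem=2, quantum used, demote→Q1. Q0=[P2,P3,P4,P5] Q1=[P1] Q2=[]
t=3-6: P2@Q0 runs 3, rem=7, quantum used, demote→Q1. Q0=[P3,P4,P5] Q1=[P1,P2] Q2=[]
t=6-8: P3@Q0 runs 2, rem=11, I/O yield, promote→Q0. Q0=[P4,P5,P3] Q1=[P1,P2] Q2=[]
t=8-11: P4@Q0 runs 3, rem=4, I/O yield, promote→Q0. Q0=[P5,P3,P4] Q1=[P1,P2] Q2=[]
t=11-14: P5@Q0 runs 3, rem=10, quantum used, demote→Q1. Q0=[P3,P4] Q1=[P1,P2,P5] Q2=[]
t=14-16: P3@Q0 runs 2, rem=9, I/O yield, promote→Q0. Q0=[P4,P3] Q1=[P1,P2,P5] Q2=[]
t=16-19: P4@Q0 runs 3, rem=1, I/O yield, promote→Q0. Q0=[P3,P4] Q1=[P1,P2,P5] Q2=[]
t=19-21: P3@Q0 runs 2, rem=7, I/O yield, promote→Q0. Q0=[P4,P3] Q1=[P1,P2,P5] Q2=[]
t=21-22: P4@Q0 runs 1, rem=0, completes. Q0=[P3] Q1=[P1,P2,P5] Q2=[]
t=22-24: P3@Q0 runs 2, rem=5, I/O yield, promote→Q0. Q0=[P3] Q1=[P1,P2,P5] Q2=[]
t=24-26: P3@Q0 runs 2, rem=3, I/O yield, promote→Q0. Q0=[P3] Q1=[P1,P2,P5] Q2=[]
t=26-28: P3@Q0 runs 2, rem=1, I/O yield, promote→Q0. Q0=[P3] Q1=[P1,P2,P5] Q2=[]
t=28-29: P3@Q0 runs 1, rem=0, completes. Q0=[] Q1=[P1,P2,P5] Q2=[]
t=29-31: P1@Q1 runs 2, rem=0, completes. Q0=[] Q1=[P2,P5] Q2=[]
t=31-35: P2@Q1 runs 4, rem=3, quantum used, demote→Q2. Q0=[] Q1=[P5] Q2=[P2]
t=35-39: P5@Q1 runs 4, rem=6, quantum used, demote→Q2. Q0=[] Q1=[] Q2=[P2,P5]
t=39-42: P2@Q2 runs 3, rem=0, completes. Q0=[] Q1=[] Q2=[P5]
t=42-48: P5@Q2 runs 6, rem=0, completes. Q0=[] Q1=[] Q2=[]

Answer: P4,P3,P1,P2,P5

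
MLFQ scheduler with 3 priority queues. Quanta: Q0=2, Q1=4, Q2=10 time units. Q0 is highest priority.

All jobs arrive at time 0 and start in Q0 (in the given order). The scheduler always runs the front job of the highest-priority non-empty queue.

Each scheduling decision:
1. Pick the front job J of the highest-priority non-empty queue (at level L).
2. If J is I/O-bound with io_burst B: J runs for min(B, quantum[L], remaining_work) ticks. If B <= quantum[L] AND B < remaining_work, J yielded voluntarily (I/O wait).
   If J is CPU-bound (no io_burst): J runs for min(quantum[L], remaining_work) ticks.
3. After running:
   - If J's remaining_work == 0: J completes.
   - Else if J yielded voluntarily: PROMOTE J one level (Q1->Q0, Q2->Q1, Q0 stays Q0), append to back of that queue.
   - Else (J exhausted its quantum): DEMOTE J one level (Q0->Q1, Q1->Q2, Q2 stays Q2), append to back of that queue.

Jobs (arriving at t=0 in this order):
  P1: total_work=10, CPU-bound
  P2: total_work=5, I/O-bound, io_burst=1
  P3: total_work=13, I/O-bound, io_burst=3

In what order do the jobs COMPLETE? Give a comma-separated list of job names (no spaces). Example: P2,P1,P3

t=0-2: P1@Q0 runs 2, rem=8, quantum used, demote→Q1. Q0=[P2,P3] Q1=[P1] Q2=[]
t=2-3: P2@Q0 runs 1, rem=4, I/O yield, promote→Q0. Q0=[P3,P2] Q1=[P1] Q2=[]
t=3-5: P3@Q0 runs 2, rem=11, quantum used, demote→Q1. Q0=[P2] Q1=[P1,P3] Q2=[]
t=5-6: P2@Q0 runs 1, rem=3, I/O yield, promote→Q0. Q0=[P2] Q1=[P1,P3] Q2=[]
t=6-7: P2@Q0 runs 1, rem=2, I/O yield, promote→Q0. Q0=[P2] Q1=[P1,P3] Q2=[]
t=7-8: P2@Q0 runs 1, rem=1, I/O yield, promote→Q0. Q0=[P2] Q1=[P1,P3] Q2=[]
t=8-9: P2@Q0 runs 1, rem=0, completes. Q0=[] Q1=[P1,P3] Q2=[]
t=9-13: P1@Q1 runs 4, rem=4, quantum used, demote→Q2. Q0=[] Q1=[P3] Q2=[P1]
t=13-16: P3@Q1 runs 3, rem=8, I/O yield, promote→Q0. Q0=[P3] Q1=[] Q2=[P1]
t=16-18: P3@Q0 runs 2, rem=6, quantum used, demote→Q1. Q0=[] Q1=[P3] Q2=[P1]
t=18-21: P3@Q1 runs 3, rem=3, I/O yield, promote→Q0. Q0=[P3] Q1=[] Q2=[P1]
t=21-23: P3@Q0 runs 2, rem=1, quantum used, demote→Q1. Q0=[] Q1=[P3] Q2=[P1]
t=23-24: P3@Q1 runs 1, rem=0, completes. Q0=[] Q1=[] Q2=[P1]
t=24-28: P1@Q2 runs 4, rem=0, completes. Q0=[] Q1=[] Q2=[]

Answer: P2,P3,P1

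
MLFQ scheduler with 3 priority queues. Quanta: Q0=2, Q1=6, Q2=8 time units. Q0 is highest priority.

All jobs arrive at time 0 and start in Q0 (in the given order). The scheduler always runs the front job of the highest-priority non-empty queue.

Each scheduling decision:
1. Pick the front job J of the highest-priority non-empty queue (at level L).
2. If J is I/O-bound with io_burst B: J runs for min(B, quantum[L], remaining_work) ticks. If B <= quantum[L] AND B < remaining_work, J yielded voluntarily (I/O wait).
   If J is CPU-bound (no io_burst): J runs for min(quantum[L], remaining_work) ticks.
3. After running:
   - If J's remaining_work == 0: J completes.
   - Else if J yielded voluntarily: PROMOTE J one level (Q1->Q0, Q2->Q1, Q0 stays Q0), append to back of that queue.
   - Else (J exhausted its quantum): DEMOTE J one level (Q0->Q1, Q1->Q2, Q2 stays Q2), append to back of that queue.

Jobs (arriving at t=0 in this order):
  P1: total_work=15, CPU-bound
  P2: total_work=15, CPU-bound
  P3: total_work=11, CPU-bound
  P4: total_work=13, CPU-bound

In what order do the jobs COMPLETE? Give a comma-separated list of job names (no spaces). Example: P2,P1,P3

Answer: P1,P2,P3,P4

Derivation:
t=0-2: P1@Q0 runs 2, rem=13, quantum used, demote→Q1. Q0=[P2,P3,P4] Q1=[P1] Q2=[]
t=2-4: P2@Q0 runs 2, rem=13, quantum used, demote→Q1. Q0=[P3,P4] Q1=[P1,P2] Q2=[]
t=4-6: P3@Q0 runs 2, rem=9, quantum used, demote→Q1. Q0=[P4] Q1=[P1,P2,P3] Q2=[]
t=6-8: P4@Q0 runs 2, rem=11, quantum used, demote→Q1. Q0=[] Q1=[P1,P2,P3,P4] Q2=[]
t=8-14: P1@Q1 runs 6, rem=7, quantum used, demote→Q2. Q0=[] Q1=[P2,P3,P4] Q2=[P1]
t=14-20: P2@Q1 runs 6, rem=7, quantum used, demote→Q2. Q0=[] Q1=[P3,P4] Q2=[P1,P2]
t=20-26: P3@Q1 runs 6, rem=3, quantum used, demote→Q2. Q0=[] Q1=[P4] Q2=[P1,P2,P3]
t=26-32: P4@Q1 runs 6, rem=5, quantum used, demote→Q2. Q0=[] Q1=[] Q2=[P1,P2,P3,P4]
t=32-39: P1@Q2 runs 7, rem=0, completes. Q0=[] Q1=[] Q2=[P2,P3,P4]
t=39-46: P2@Q2 runs 7, rem=0, completes. Q0=[] Q1=[] Q2=[P3,P4]
t=46-49: P3@Q2 runs 3, rem=0, completes. Q0=[] Q1=[] Q2=[P4]
t=49-54: P4@Q2 runs 5, rem=0, completes. Q0=[] Q1=[] Q2=[]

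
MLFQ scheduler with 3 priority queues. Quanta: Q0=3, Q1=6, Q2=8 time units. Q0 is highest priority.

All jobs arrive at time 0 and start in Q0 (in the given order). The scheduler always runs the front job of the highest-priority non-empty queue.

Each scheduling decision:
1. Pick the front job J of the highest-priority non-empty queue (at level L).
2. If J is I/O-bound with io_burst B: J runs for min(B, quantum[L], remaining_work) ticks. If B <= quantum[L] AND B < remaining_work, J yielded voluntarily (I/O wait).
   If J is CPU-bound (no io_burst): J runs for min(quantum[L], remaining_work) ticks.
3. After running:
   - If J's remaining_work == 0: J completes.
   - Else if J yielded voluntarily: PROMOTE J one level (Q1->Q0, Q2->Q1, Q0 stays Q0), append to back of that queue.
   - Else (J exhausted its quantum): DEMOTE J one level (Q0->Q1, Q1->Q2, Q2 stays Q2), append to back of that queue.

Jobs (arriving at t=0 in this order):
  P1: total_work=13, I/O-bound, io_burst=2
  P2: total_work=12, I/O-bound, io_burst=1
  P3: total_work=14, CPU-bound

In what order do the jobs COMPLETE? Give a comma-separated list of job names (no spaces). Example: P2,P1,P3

t=0-2: P1@Q0 runs 2, rem=11, I/O yield, promote→Q0. Q0=[P2,P3,P1] Q1=[] Q2=[]
t=2-3: P2@Q0 runs 1, rem=11, I/O yield, promote→Q0. Q0=[P3,P1,P2] Q1=[] Q2=[]
t=3-6: P3@Q0 runs 3, rem=11, quantum used, demote→Q1. Q0=[P1,P2] Q1=[P3] Q2=[]
t=6-8: P1@Q0 runs 2, rem=9, I/O yield, promote→Q0. Q0=[P2,P1] Q1=[P3] Q2=[]
t=8-9: P2@Q0 runs 1, rem=10, I/O yield, promote→Q0. Q0=[P1,P2] Q1=[P3] Q2=[]
t=9-11: P1@Q0 runs 2, rem=7, I/O yield, promote→Q0. Q0=[P2,P1] Q1=[P3] Q2=[]
t=11-12: P2@Q0 runs 1, rem=9, I/O yield, promote→Q0. Q0=[P1,P2] Q1=[P3] Q2=[]
t=12-14: P1@Q0 runs 2, rem=5, I/O yield, promote→Q0. Q0=[P2,P1] Q1=[P3] Q2=[]
t=14-15: P2@Q0 runs 1, rem=8, I/O yield, promote→Q0. Q0=[P1,P2] Q1=[P3] Q2=[]
t=15-17: P1@Q0 runs 2, rem=3, I/O yield, promote→Q0. Q0=[P2,P1] Q1=[P3] Q2=[]
t=17-18: P2@Q0 runs 1, rem=7, I/O yield, promote→Q0. Q0=[P1,P2] Q1=[P3] Q2=[]
t=18-20: P1@Q0 runs 2, rem=1, I/O yield, promote→Q0. Q0=[P2,P1] Q1=[P3] Q2=[]
t=20-21: P2@Q0 runs 1, rem=6, I/O yield, promote→Q0. Q0=[P1,P2] Q1=[P3] Q2=[]
t=21-22: P1@Q0 runs 1, rem=0, completes. Q0=[P2] Q1=[P3] Q2=[]
t=22-23: P2@Q0 runs 1, rem=5, I/O yield, promote→Q0. Q0=[P2] Q1=[P3] Q2=[]
t=23-24: P2@Q0 runs 1, rem=4, I/O yield, promote→Q0. Q0=[P2] Q1=[P3] Q2=[]
t=24-25: P2@Q0 runs 1, rem=3, I/O yield, promote→Q0. Q0=[P2] Q1=[P3] Q2=[]
t=25-26: P2@Q0 runs 1, rem=2, I/O yield, promote→Q0. Q0=[P2] Q1=[P3] Q2=[]
t=26-27: P2@Q0 runs 1, rem=1, I/O yield, promote→Q0. Q0=[P2] Q1=[P3] Q2=[]
t=27-28: P2@Q0 runs 1, rem=0, completes. Q0=[] Q1=[P3] Q2=[]
t=28-34: P3@Q1 runs 6, rem=5, quantum used, demote→Q2. Q0=[] Q1=[] Q2=[P3]
t=34-39: P3@Q2 runs 5, rem=0, completes. Q0=[] Q1=[] Q2=[]

Answer: P1,P2,P3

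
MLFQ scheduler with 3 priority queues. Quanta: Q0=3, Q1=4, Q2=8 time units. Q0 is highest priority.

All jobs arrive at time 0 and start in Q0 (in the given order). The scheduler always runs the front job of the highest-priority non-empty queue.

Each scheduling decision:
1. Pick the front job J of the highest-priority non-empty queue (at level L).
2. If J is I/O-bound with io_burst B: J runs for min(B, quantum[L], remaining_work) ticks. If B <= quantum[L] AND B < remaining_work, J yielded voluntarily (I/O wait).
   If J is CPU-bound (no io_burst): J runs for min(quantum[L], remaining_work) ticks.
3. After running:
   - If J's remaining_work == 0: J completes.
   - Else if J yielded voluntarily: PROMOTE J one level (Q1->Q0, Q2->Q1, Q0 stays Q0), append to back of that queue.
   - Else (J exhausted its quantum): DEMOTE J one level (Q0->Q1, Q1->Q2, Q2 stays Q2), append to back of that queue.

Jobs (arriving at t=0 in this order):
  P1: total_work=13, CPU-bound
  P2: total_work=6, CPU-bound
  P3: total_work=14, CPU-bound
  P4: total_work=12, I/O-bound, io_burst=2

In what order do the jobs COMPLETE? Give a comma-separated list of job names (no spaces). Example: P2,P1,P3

Answer: P4,P2,P1,P3

Derivation:
t=0-3: P1@Q0 runs 3, rem=10, quantum used, demote→Q1. Q0=[P2,P3,P4] Q1=[P1] Q2=[]
t=3-6: P2@Q0 runs 3, rem=3, quantum used, demote→Q1. Q0=[P3,P4] Q1=[P1,P2] Q2=[]
t=6-9: P3@Q0 runs 3, rem=11, quantum used, demote→Q1. Q0=[P4] Q1=[P1,P2,P3] Q2=[]
t=9-11: P4@Q0 runs 2, rem=10, I/O yield, promote→Q0. Q0=[P4] Q1=[P1,P2,P3] Q2=[]
t=11-13: P4@Q0 runs 2, rem=8, I/O yield, promote→Q0. Q0=[P4] Q1=[P1,P2,P3] Q2=[]
t=13-15: P4@Q0 runs 2, rem=6, I/O yield, promote→Q0. Q0=[P4] Q1=[P1,P2,P3] Q2=[]
t=15-17: P4@Q0 runs 2, rem=4, I/O yield, promote→Q0. Q0=[P4] Q1=[P1,P2,P3] Q2=[]
t=17-19: P4@Q0 runs 2, rem=2, I/O yield, promote→Q0. Q0=[P4] Q1=[P1,P2,P3] Q2=[]
t=19-21: P4@Q0 runs 2, rem=0, completes. Q0=[] Q1=[P1,P2,P3] Q2=[]
t=21-25: P1@Q1 runs 4, rem=6, quantum used, demote→Q2. Q0=[] Q1=[P2,P3] Q2=[P1]
t=25-28: P2@Q1 runs 3, rem=0, completes. Q0=[] Q1=[P3] Q2=[P1]
t=28-32: P3@Q1 runs 4, rem=7, quantum used, demote→Q2. Q0=[] Q1=[] Q2=[P1,P3]
t=32-38: P1@Q2 runs 6, rem=0, completes. Q0=[] Q1=[] Q2=[P3]
t=38-45: P3@Q2 runs 7, rem=0, completes. Q0=[] Q1=[] Q2=[]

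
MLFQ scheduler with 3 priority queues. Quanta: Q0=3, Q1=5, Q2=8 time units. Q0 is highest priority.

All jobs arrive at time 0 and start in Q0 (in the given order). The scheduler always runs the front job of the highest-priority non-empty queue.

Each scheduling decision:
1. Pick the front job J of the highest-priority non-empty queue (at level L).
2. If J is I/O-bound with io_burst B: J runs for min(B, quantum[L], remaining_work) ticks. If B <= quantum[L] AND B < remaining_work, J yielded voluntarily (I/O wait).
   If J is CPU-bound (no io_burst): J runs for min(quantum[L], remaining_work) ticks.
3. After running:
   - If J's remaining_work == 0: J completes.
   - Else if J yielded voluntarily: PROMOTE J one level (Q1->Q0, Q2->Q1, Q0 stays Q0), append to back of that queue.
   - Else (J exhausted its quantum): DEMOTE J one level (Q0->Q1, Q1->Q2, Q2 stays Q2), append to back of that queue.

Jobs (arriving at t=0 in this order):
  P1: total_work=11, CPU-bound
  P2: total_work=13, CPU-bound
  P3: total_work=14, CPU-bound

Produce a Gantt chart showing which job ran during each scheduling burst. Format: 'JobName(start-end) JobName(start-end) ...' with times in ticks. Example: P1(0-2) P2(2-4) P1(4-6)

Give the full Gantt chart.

t=0-3: P1@Q0 runs 3, rem=8, quantum used, demote→Q1. Q0=[P2,P3] Q1=[P1] Q2=[]
t=3-6: P2@Q0 runs 3, rem=10, quantum used, demote→Q1. Q0=[P3] Q1=[P1,P2] Q2=[]
t=6-9: P3@Q0 runs 3, rem=11, quantum used, demote→Q1. Q0=[] Q1=[P1,P2,P3] Q2=[]
t=9-14: P1@Q1 runs 5, rem=3, quantum used, demote→Q2. Q0=[] Q1=[P2,P3] Q2=[P1]
t=14-19: P2@Q1 runs 5, rem=5, quantum used, demote→Q2. Q0=[] Q1=[P3] Q2=[P1,P2]
t=19-24: P3@Q1 runs 5, rem=6, quantum used, demote→Q2. Q0=[] Q1=[] Q2=[P1,P2,P3]
t=24-27: P1@Q2 runs 3, rem=0, completes. Q0=[] Q1=[] Q2=[P2,P3]
t=27-32: P2@Q2 runs 5, rem=0, completes. Q0=[] Q1=[] Q2=[P3]
t=32-38: P3@Q2 runs 6, rem=0, completes. Q0=[] Q1=[] Q2=[]

Answer: P1(0-3) P2(3-6) P3(6-9) P1(9-14) P2(14-19) P3(19-24) P1(24-27) P2(27-32) P3(32-38)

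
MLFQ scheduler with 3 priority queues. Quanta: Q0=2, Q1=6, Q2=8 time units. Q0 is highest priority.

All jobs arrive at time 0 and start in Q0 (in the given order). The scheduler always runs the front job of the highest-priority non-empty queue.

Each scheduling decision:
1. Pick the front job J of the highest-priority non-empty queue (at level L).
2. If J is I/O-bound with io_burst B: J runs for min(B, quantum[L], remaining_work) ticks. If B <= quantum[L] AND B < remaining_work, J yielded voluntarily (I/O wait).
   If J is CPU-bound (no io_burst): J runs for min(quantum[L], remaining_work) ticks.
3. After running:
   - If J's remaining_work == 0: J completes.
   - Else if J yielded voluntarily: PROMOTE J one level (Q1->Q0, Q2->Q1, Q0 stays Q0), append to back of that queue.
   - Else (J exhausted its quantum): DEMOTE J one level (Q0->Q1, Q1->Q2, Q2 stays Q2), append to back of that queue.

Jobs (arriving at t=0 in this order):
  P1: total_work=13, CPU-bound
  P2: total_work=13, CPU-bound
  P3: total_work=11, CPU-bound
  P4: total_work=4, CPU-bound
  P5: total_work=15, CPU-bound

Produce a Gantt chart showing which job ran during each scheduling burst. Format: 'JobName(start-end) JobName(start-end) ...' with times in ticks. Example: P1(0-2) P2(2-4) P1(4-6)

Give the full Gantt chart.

t=0-2: P1@Q0 runs 2, rem=11, quantum used, demote→Q1. Q0=[P2,P3,P4,P5] Q1=[P1] Q2=[]
t=2-4: P2@Q0 runs 2, rem=11, quantum used, demote→Q1. Q0=[P3,P4,P5] Q1=[P1,P2] Q2=[]
t=4-6: P3@Q0 runs 2, rem=9, quantum used, demote→Q1. Q0=[P4,P5] Q1=[P1,P2,P3] Q2=[]
t=6-8: P4@Q0 runs 2, rem=2, quantum used, demote→Q1. Q0=[P5] Q1=[P1,P2,P3,P4] Q2=[]
t=8-10: P5@Q0 runs 2, rem=13, quantum used, demote→Q1. Q0=[] Q1=[P1,P2,P3,P4,P5] Q2=[]
t=10-16: P1@Q1 runs 6, rem=5, quantum used, demote→Q2. Q0=[] Q1=[P2,P3,P4,P5] Q2=[P1]
t=16-22: P2@Q1 runs 6, rem=5, quantum used, demote→Q2. Q0=[] Q1=[P3,P4,P5] Q2=[P1,P2]
t=22-28: P3@Q1 runs 6, rem=3, quantum used, demote→Q2. Q0=[] Q1=[P4,P5] Q2=[P1,P2,P3]
t=28-30: P4@Q1 runs 2, rem=0, completes. Q0=[] Q1=[P5] Q2=[P1,P2,P3]
t=30-36: P5@Q1 runs 6, rem=7, quantum used, demote→Q2. Q0=[] Q1=[] Q2=[P1,P2,P3,P5]
t=36-41: P1@Q2 runs 5, rem=0, completes. Q0=[] Q1=[] Q2=[P2,P3,P5]
t=41-46: P2@Q2 runs 5, rem=0, completes. Q0=[] Q1=[] Q2=[P3,P5]
t=46-49: P3@Q2 runs 3, rem=0, completes. Q0=[] Q1=[] Q2=[P5]
t=49-56: P5@Q2 runs 7, rem=0, completes. Q0=[] Q1=[] Q2=[]

Answer: P1(0-2) P2(2-4) P3(4-6) P4(6-8) P5(8-10) P1(10-16) P2(16-22) P3(22-28) P4(28-30) P5(30-36) P1(36-41) P2(41-46) P3(46-49) P5(49-56)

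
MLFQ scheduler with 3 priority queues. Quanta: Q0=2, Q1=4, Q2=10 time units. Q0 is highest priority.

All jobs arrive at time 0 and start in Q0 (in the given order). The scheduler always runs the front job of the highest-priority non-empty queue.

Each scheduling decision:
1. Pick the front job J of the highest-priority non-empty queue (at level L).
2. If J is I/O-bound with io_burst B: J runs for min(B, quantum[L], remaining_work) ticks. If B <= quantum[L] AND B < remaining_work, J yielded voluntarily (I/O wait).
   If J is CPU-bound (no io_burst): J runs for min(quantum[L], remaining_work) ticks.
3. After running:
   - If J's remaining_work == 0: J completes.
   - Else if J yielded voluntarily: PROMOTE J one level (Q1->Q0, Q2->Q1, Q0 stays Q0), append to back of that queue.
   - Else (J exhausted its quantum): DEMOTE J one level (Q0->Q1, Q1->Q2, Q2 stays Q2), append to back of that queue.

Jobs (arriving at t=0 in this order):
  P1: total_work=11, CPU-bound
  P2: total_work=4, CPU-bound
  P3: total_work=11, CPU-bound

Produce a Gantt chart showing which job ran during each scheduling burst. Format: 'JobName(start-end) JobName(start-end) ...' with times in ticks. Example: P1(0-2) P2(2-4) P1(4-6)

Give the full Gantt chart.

Answer: P1(0-2) P2(2-4) P3(4-6) P1(6-10) P2(10-12) P3(12-16) P1(16-21) P3(21-26)

Derivation:
t=0-2: P1@Q0 runs 2, rem=9, quantum used, demote→Q1. Q0=[P2,P3] Q1=[P1] Q2=[]
t=2-4: P2@Q0 runs 2, rem=2, quantum used, demote→Q1. Q0=[P3] Q1=[P1,P2] Q2=[]
t=4-6: P3@Q0 runs 2, rem=9, quantum used, demote→Q1. Q0=[] Q1=[P1,P2,P3] Q2=[]
t=6-10: P1@Q1 runs 4, rem=5, quantum used, demote→Q2. Q0=[] Q1=[P2,P3] Q2=[P1]
t=10-12: P2@Q1 runs 2, rem=0, completes. Q0=[] Q1=[P3] Q2=[P1]
t=12-16: P3@Q1 runs 4, rem=5, quantum used, demote→Q2. Q0=[] Q1=[] Q2=[P1,P3]
t=16-21: P1@Q2 runs 5, rem=0, completes. Q0=[] Q1=[] Q2=[P3]
t=21-26: P3@Q2 runs 5, rem=0, completes. Q0=[] Q1=[] Q2=[]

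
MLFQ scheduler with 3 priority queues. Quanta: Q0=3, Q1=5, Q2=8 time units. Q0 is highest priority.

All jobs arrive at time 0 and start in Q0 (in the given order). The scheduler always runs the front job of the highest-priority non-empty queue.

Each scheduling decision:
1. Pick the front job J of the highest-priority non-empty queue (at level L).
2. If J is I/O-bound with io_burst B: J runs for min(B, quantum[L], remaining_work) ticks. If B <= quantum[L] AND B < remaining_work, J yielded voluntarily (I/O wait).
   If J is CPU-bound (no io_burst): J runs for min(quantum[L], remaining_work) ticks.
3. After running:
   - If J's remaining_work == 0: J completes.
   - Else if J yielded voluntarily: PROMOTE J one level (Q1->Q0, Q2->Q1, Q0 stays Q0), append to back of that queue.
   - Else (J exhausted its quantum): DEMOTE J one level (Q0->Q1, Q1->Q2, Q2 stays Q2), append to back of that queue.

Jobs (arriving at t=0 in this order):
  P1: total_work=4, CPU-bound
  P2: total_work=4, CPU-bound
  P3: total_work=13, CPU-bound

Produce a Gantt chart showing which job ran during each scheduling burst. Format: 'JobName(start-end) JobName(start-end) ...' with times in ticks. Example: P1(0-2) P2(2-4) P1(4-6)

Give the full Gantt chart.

Answer: P1(0-3) P2(3-6) P3(6-9) P1(9-10) P2(10-11) P3(11-16) P3(16-21)

Derivation:
t=0-3: P1@Q0 runs 3, rem=1, quantum used, demote→Q1. Q0=[P2,P3] Q1=[P1] Q2=[]
t=3-6: P2@Q0 runs 3, rem=1, quantum used, demote→Q1. Q0=[P3] Q1=[P1,P2] Q2=[]
t=6-9: P3@Q0 runs 3, rem=10, quantum used, demote→Q1. Q0=[] Q1=[P1,P2,P3] Q2=[]
t=9-10: P1@Q1 runs 1, rem=0, completes. Q0=[] Q1=[P2,P3] Q2=[]
t=10-11: P2@Q1 runs 1, rem=0, completes. Q0=[] Q1=[P3] Q2=[]
t=11-16: P3@Q1 runs 5, rem=5, quantum used, demote→Q2. Q0=[] Q1=[] Q2=[P3]
t=16-21: P3@Q2 runs 5, rem=0, completes. Q0=[] Q1=[] Q2=[]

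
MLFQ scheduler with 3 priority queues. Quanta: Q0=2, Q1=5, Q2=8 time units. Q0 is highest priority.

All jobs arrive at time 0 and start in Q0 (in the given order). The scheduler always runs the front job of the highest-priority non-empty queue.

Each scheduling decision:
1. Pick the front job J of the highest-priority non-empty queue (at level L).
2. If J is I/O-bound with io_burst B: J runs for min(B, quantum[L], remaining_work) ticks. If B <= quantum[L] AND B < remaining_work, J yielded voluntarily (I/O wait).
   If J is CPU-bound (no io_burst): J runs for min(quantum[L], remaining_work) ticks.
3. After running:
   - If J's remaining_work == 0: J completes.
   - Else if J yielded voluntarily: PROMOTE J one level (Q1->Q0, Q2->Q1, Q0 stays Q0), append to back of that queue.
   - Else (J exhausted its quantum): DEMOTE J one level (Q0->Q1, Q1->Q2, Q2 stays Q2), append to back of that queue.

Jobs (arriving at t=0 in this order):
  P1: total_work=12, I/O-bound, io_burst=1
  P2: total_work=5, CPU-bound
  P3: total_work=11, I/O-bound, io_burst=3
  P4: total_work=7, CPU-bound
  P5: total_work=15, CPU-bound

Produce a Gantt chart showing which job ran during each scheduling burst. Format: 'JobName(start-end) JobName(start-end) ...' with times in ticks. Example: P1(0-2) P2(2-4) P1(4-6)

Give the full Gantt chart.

t=0-1: P1@Q0 runs 1, rem=11, I/O yield, promote→Q0. Q0=[P2,P3,P4,P5,P1] Q1=[] Q2=[]
t=1-3: P2@Q0 runs 2, rem=3, quantum used, demote→Q1. Q0=[P3,P4,P5,P1] Q1=[P2] Q2=[]
t=3-5: P3@Q0 runs 2, rem=9, quantum used, demote→Q1. Q0=[P4,P5,P1] Q1=[P2,P3] Q2=[]
t=5-7: P4@Q0 runs 2, rem=5, quantum used, demote→Q1. Q0=[P5,P1] Q1=[P2,P3,P4] Q2=[]
t=7-9: P5@Q0 runs 2, rem=13, quantum used, demote→Q1. Q0=[P1] Q1=[P2,P3,P4,P5] Q2=[]
t=9-10: P1@Q0 runs 1, rem=10, I/O yield, promote→Q0. Q0=[P1] Q1=[P2,P3,P4,P5] Q2=[]
t=10-11: P1@Q0 runs 1, rem=9, I/O yield, promote→Q0. Q0=[P1] Q1=[P2,P3,P4,P5] Q2=[]
t=11-12: P1@Q0 runs 1, rem=8, I/O yield, promote→Q0. Q0=[P1] Q1=[P2,P3,P4,P5] Q2=[]
t=12-13: P1@Q0 runs 1, rem=7, I/O yield, promote→Q0. Q0=[P1] Q1=[P2,P3,P4,P5] Q2=[]
t=13-14: P1@Q0 runs 1, rem=6, I/O yield, promote→Q0. Q0=[P1] Q1=[P2,P3,P4,P5] Q2=[]
t=14-15: P1@Q0 runs 1, rem=5, I/O yield, promote→Q0. Q0=[P1] Q1=[P2,P3,P4,P5] Q2=[]
t=15-16: P1@Q0 runs 1, rem=4, I/O yield, promote→Q0. Q0=[P1] Q1=[P2,P3,P4,P5] Q2=[]
t=16-17: P1@Q0 runs 1, rem=3, I/O yield, promote→Q0. Q0=[P1] Q1=[P2,P3,P4,P5] Q2=[]
t=17-18: P1@Q0 runs 1, rem=2, I/O yield, promote→Q0. Q0=[P1] Q1=[P2,P3,P4,P5] Q2=[]
t=18-19: P1@Q0 runs 1, rem=1, I/O yield, promote→Q0. Q0=[P1] Q1=[P2,P3,P4,P5] Q2=[]
t=19-20: P1@Q0 runs 1, rem=0, completes. Q0=[] Q1=[P2,P3,P4,P5] Q2=[]
t=20-23: P2@Q1 runs 3, rem=0, completes. Q0=[] Q1=[P3,P4,P5] Q2=[]
t=23-26: P3@Q1 runs 3, rem=6, I/O yield, promote→Q0. Q0=[P3] Q1=[P4,P5] Q2=[]
t=26-28: P3@Q0 runs 2, rem=4, quantum used, demote→Q1. Q0=[] Q1=[P4,P5,P3] Q2=[]
t=28-33: P4@Q1 runs 5, rem=0, completes. Q0=[] Q1=[P5,P3] Q2=[]
t=33-38: P5@Q1 runs 5, rem=8, quantum used, demote→Q2. Q0=[] Q1=[P3] Q2=[P5]
t=38-41: P3@Q1 runs 3, rem=1, I/O yield, promote→Q0. Q0=[P3] Q1=[] Q2=[P5]
t=41-42: P3@Q0 runs 1, rem=0, completes. Q0=[] Q1=[] Q2=[P5]
t=42-50: P5@Q2 runs 8, rem=0, completes. Q0=[] Q1=[] Q2=[]

Answer: P1(0-1) P2(1-3) P3(3-5) P4(5-7) P5(7-9) P1(9-10) P1(10-11) P1(11-12) P1(12-13) P1(13-14) P1(14-15) P1(15-16) P1(16-17) P1(17-18) P1(18-19) P1(19-20) P2(20-23) P3(23-26) P3(26-28) P4(28-33) P5(33-38) P3(38-41) P3(41-42) P5(42-50)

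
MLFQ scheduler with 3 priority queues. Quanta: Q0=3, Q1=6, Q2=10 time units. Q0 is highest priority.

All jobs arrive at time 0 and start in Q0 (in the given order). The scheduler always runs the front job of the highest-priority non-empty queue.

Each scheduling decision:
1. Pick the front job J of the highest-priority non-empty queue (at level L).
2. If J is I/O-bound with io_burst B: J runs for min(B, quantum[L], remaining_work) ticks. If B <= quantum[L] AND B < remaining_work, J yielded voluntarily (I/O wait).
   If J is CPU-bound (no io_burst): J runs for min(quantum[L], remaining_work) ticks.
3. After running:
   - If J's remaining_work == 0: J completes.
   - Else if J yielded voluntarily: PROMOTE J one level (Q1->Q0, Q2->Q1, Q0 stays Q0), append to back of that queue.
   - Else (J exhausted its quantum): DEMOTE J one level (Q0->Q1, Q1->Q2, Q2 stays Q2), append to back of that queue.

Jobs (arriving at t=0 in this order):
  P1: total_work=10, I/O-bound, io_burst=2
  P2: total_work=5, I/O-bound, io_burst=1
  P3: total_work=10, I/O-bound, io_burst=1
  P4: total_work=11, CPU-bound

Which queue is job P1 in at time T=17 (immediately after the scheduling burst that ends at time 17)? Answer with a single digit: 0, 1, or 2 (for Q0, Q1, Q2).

Answer: 0

Derivation:
t=0-2: P1@Q0 runs 2, rem=8, I/O yield, promote→Q0. Q0=[P2,P3,P4,P1] Q1=[] Q2=[]
t=2-3: P2@Q0 runs 1, rem=4, I/O yield, promote→Q0. Q0=[P3,P4,P1,P2] Q1=[] Q2=[]
t=3-4: P3@Q0 runs 1, rem=9, I/O yield, promote→Q0. Q0=[P4,P1,P2,P3] Q1=[] Q2=[]
t=4-7: P4@Q0 runs 3, rem=8, quantum used, demote→Q1. Q0=[P1,P2,P3] Q1=[P4] Q2=[]
t=7-9: P1@Q0 runs 2, rem=6, I/O yield, promote→Q0. Q0=[P2,P3,P1] Q1=[P4] Q2=[]
t=9-10: P2@Q0 runs 1, rem=3, I/O yield, promote→Q0. Q0=[P3,P1,P2] Q1=[P4] Q2=[]
t=10-11: P3@Q0 runs 1, rem=8, I/O yield, promote→Q0. Q0=[P1,P2,P3] Q1=[P4] Q2=[]
t=11-13: P1@Q0 runs 2, rem=4, I/O yield, promote→Q0. Q0=[P2,P3,P1] Q1=[P4] Q2=[]
t=13-14: P2@Q0 runs 1, rem=2, I/O yield, promote→Q0. Q0=[P3,P1,P2] Q1=[P4] Q2=[]
t=14-15: P3@Q0 runs 1, rem=7, I/O yield, promote→Q0. Q0=[P1,P2,P3] Q1=[P4] Q2=[]
t=15-17: P1@Q0 runs 2, rem=2, I/O yield, promote→Q0. Q0=[P2,P3,P1] Q1=[P4] Q2=[]
t=17-18: P2@Q0 runs 1, rem=1, I/O yield, promote→Q0. Q0=[P3,P1,P2] Q1=[P4] Q2=[]
t=18-19: P3@Q0 runs 1, rem=6, I/O yield, promote→Q0. Q0=[P1,P2,P3] Q1=[P4] Q2=[]
t=19-21: P1@Q0 runs 2, rem=0, completes. Q0=[P2,P3] Q1=[P4] Q2=[]
t=21-22: P2@Q0 runs 1, rem=0, completes. Q0=[P3] Q1=[P4] Q2=[]
t=22-23: P3@Q0 runs 1, rem=5, I/O yield, promote→Q0. Q0=[P3] Q1=[P4] Q2=[]
t=23-24: P3@Q0 runs 1, rem=4, I/O yield, promote→Q0. Q0=[P3] Q1=[P4] Q2=[]
t=24-25: P3@Q0 runs 1, rem=3, I/O yield, promote→Q0. Q0=[P3] Q1=[P4] Q2=[]
t=25-26: P3@Q0 runs 1, rem=2, I/O yield, promote→Q0. Q0=[P3] Q1=[P4] Q2=[]
t=26-27: P3@Q0 runs 1, rem=1, I/O yield, promote→Q0. Q0=[P3] Q1=[P4] Q2=[]
t=27-28: P3@Q0 runs 1, rem=0, completes. Q0=[] Q1=[P4] Q2=[]
t=28-34: P4@Q1 runs 6, rem=2, quantum used, demote→Q2. Q0=[] Q1=[] Q2=[P4]
t=34-36: P4@Q2 runs 2, rem=0, completes. Q0=[] Q1=[] Q2=[]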